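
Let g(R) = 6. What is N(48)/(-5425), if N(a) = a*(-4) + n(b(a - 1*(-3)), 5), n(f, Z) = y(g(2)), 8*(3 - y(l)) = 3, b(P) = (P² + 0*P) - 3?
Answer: 303/8680 ≈ 0.034908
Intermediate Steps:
b(P) = -3 + P² (b(P) = (P² + 0) - 3 = P² - 3 = -3 + P²)
y(l) = 21/8 (y(l) = 3 - ⅛*3 = 3 - 3/8 = 21/8)
n(f, Z) = 21/8
N(a) = 21/8 - 4*a (N(a) = a*(-4) + 21/8 = -4*a + 21/8 = 21/8 - 4*a)
N(48)/(-5425) = (21/8 - 4*48)/(-5425) = (21/8 - 192)*(-1/5425) = -1515/8*(-1/5425) = 303/8680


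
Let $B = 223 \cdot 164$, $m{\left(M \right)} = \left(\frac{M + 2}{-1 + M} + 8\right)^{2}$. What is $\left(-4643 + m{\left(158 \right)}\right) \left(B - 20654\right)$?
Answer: $- \frac{1789823915418}{24649} \approx -7.2612 \cdot 10^{7}$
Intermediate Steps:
$m{\left(M \right)} = \left(8 + \frac{2 + M}{-1 + M}\right)^{2}$ ($m{\left(M \right)} = \left(\frac{2 + M}{-1 + M} + 8\right)^{2} = \left(8 + \frac{2 + M}{-1 + M}\right)^{2}$)
$B = 36572$
$\left(-4643 + m{\left(158 \right)}\right) \left(B - 20654\right) = \left(-4643 + \frac{9 \left(-2 + 3 \cdot 158\right)^{2}}{\left(-1 + 158\right)^{2}}\right) \left(36572 - 20654\right) = \left(-4643 + \frac{9 \left(-2 + 474\right)^{2}}{24649}\right) 15918 = \left(-4643 + 9 \cdot \frac{1}{24649} \cdot 472^{2}\right) 15918 = \left(-4643 + 9 \cdot \frac{1}{24649} \cdot 222784\right) 15918 = \left(-4643 + \frac{2005056}{24649}\right) 15918 = \left(- \frac{112440251}{24649}\right) 15918 = - \frac{1789823915418}{24649}$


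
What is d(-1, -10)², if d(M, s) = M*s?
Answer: 100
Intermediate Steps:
d(-1, -10)² = (-1*(-10))² = 10² = 100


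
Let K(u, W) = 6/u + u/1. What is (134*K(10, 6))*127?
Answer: 901954/5 ≈ 1.8039e+5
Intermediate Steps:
K(u, W) = u + 6/u (K(u, W) = 6/u + u*1 = 6/u + u = u + 6/u)
(134*K(10, 6))*127 = (134*(10 + 6/10))*127 = (134*(10 + 6*(1/10)))*127 = (134*(10 + 3/5))*127 = (134*(53/5))*127 = (7102/5)*127 = 901954/5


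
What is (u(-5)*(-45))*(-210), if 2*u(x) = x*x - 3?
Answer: 103950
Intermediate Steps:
u(x) = -3/2 + x**2/2 (u(x) = (x*x - 3)/2 = (x**2 - 3)/2 = (-3 + x**2)/2 = -3/2 + x**2/2)
(u(-5)*(-45))*(-210) = ((-3/2 + (1/2)*(-5)**2)*(-45))*(-210) = ((-3/2 + (1/2)*25)*(-45))*(-210) = ((-3/2 + 25/2)*(-45))*(-210) = (11*(-45))*(-210) = -495*(-210) = 103950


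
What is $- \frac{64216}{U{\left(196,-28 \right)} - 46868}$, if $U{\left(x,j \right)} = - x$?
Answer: $\frac{8027}{5883} \approx 1.3644$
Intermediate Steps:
$- \frac{64216}{U{\left(196,-28 \right)} - 46868} = - \frac{64216}{\left(-1\right) 196 - 46868} = - \frac{64216}{-196 - 46868} = - \frac{64216}{-47064} = \left(-64216\right) \left(- \frac{1}{47064}\right) = \frac{8027}{5883}$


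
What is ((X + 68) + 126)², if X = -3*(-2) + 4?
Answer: 41616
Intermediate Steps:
X = 10 (X = 6 + 4 = 10)
((X + 68) + 126)² = ((10 + 68) + 126)² = (78 + 126)² = 204² = 41616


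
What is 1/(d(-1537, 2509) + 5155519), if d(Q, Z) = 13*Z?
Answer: 1/5188136 ≈ 1.9275e-7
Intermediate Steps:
1/(d(-1537, 2509) + 5155519) = 1/(13*2509 + 5155519) = 1/(32617 + 5155519) = 1/5188136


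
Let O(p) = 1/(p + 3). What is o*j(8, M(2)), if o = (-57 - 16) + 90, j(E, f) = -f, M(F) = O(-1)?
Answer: -17/2 ≈ -8.5000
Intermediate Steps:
O(p) = 1/(3 + p)
M(F) = ½ (M(F) = 1/(3 - 1) = 1/2 = ½)
o = 17 (o = -73 + 90 = 17)
o*j(8, M(2)) = 17*(-1*½) = 17*(-½) = -17/2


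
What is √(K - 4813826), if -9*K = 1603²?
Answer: I*√45894043/3 ≈ 2258.2*I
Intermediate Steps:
K = -2569609/9 (K = -⅑*1603² = -⅑*2569609 = -2569609/9 ≈ -2.8551e+5)
√(K - 4813826) = √(-2569609/9 - 4813826) = √(-45894043/9) = I*√45894043/3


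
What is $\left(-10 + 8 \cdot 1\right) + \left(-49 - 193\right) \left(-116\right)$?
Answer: $28070$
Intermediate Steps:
$\left(-10 + 8 \cdot 1\right) + \left(-49 - 193\right) \left(-116\right) = \left(-10 + 8\right) - -28072 = -2 + 28072 = 28070$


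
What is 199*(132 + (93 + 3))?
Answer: 45372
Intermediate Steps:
199*(132 + (93 + 3)) = 199*(132 + 96) = 199*228 = 45372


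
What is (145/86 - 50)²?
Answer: 17264025/7396 ≈ 2334.2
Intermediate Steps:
(145/86 - 50)² = (-4155/86)² = 17264025/7396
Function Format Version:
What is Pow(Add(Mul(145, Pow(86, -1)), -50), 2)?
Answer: Rational(17264025, 7396) ≈ 2334.2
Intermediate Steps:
Pow(Add(Mul(145, Pow(86, -1)), -50), 2) = Pow(Add(Mul(145, Rational(1, 86)), -50), 2) = Pow(Add(Rational(145, 86), -50), 2) = Pow(Rational(-4155, 86), 2) = Rational(17264025, 7396)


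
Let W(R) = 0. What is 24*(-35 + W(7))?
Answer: -840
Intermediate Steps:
24*(-35 + W(7)) = 24*(-35 + 0) = 24*(-35) = -840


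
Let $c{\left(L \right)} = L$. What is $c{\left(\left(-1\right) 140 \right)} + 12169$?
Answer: $12029$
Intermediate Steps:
$c{\left(\left(-1\right) 140 \right)} + 12169 = \left(-1\right) 140 + 12169 = -140 + 12169 = 12029$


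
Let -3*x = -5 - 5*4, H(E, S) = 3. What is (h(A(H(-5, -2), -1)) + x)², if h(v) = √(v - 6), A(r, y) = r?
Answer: 598/9 + 50*I*√3/3 ≈ 66.444 + 28.868*I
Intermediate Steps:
h(v) = √(-6 + v)
x = 25/3 (x = -(-5 - 5*4)/3 = -(-5 - 20)/3 = -⅓*(-25) = 25/3 ≈ 8.3333)
(h(A(H(-5, -2), -1)) + x)² = (√(-6 + 3) + 25/3)² = (√(-3) + 25/3)² = (I*√3 + 25/3)² = (25/3 + I*√3)²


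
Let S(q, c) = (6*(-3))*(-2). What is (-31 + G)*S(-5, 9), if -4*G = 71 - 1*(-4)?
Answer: -1791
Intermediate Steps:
G = -75/4 (G = -(71 - 1*(-4))/4 = -(71 + 4)/4 = -¼*75 = -75/4 ≈ -18.750)
S(q, c) = 36 (S(q, c) = -18*(-2) = 36)
(-31 + G)*S(-5, 9) = (-31 - 75/4)*36 = -199/4*36 = -1791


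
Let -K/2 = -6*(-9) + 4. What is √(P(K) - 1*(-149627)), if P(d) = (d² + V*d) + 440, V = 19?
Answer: √161319 ≈ 401.65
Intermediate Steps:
K = -116 (K = -2*(-6*(-9) + 4) = -2*(54 + 4) = -2*58 = -116)
P(d) = 440 + d² + 19*d (P(d) = (d² + 19*d) + 440 = 440 + d² + 19*d)
√(P(K) - 1*(-149627)) = √((440 + (-116)² + 19*(-116)) - 1*(-149627)) = √((440 + 13456 - 2204) + 149627) = √(11692 + 149627) = √161319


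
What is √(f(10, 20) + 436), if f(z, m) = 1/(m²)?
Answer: √174401/20 ≈ 20.881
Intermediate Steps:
f(z, m) = m⁻²
√(f(10, 20) + 436) = √(20⁻² + 436) = √(1/400 + 436) = √(174401/400) = √174401/20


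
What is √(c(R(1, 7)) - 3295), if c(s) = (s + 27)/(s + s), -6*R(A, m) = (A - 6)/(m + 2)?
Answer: 37*I*√230/10 ≈ 56.113*I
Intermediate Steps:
R(A, m) = -(-6 + A)/(6*(2 + m)) (R(A, m) = -(A - 6)/(6*(m + 2)) = -(-6 + A)/(6*(2 + m)))
c(s) = (27 + s)/(2*s) (c(s) = (27 + s)/((2*s)) = (27 + s)*(1/(2*s)) = (27 + s)/(2*s))
√(c(R(1, 7)) - 3295) = √((27 + (6 - 1*1)/(6*(2 + 7)))/(2*(((6 - 1*1)/(6*(2 + 7))))) - 3295) = √((27 + (⅙)*(6 - 1)/9)/(2*(((⅙)*(6 - 1)/9))) - 3295) = √((27 + (⅙)*(⅑)*5)/(2*(((⅙)*(⅑)*5))) - 3295) = √((27 + 5/54)/(2*(5/54)) - 3295) = √((½)*(54/5)*(1463/54) - 3295) = √(1463/10 - 3295) = √(-31487/10) = 37*I*√230/10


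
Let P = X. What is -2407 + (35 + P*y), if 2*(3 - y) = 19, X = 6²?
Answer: -2606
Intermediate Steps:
X = 36
y = -13/2 (y = 3 - ½*19 = 3 - 19/2 = -13/2 ≈ -6.5000)
P = 36
-2407 + (35 + P*y) = -2407 + (35 + 36*(-13/2)) = -2407 + (35 - 234) = -2407 - 199 = -2606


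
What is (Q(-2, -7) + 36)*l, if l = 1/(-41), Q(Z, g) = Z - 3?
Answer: -31/41 ≈ -0.75610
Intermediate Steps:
Q(Z, g) = -3 + Z
l = -1/41 ≈ -0.024390
(Q(-2, -7) + 36)*l = ((-3 - 2) + 36)*(-1/41) = (-5 + 36)*(-1/41) = 31*(-1/41) = -31/41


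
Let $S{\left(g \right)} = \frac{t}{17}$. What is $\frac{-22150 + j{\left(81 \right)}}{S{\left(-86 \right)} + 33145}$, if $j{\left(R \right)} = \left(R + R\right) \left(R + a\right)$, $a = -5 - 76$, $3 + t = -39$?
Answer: $- \frac{376550}{563423} \approx -0.66833$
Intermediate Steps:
$t = -42$ ($t = -3 - 39 = -42$)
$a = -81$
$j{\left(R \right)} = 2 R \left(-81 + R\right)$ ($j{\left(R \right)} = \left(R + R\right) \left(R - 81\right) = 2 R \left(-81 + R\right)$)
$S{\left(g \right)} = - \frac{42}{17}$
$\frac{-22150 + j{\left(81 \right)}}{S{\left(-86 \right)} + 33145} = \frac{-22150 + 2 \cdot 81 \left(-81 + 81\right)}{- \frac{42}{17} + 33145} = \frac{-22150 + 2 \cdot 81 \cdot 0}{\frac{563423}{17}} = \left(-22150 + 0\right) \frac{17}{563423} = \left(-22150\right) \frac{17}{563423} = - \frac{376550}{563423}$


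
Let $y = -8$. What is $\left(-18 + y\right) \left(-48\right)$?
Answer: $1248$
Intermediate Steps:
$\left(-18 + y\right) \left(-48\right) = \left(-18 - 8\right) \left(-48\right) = \left(-26\right) \left(-48\right) = 1248$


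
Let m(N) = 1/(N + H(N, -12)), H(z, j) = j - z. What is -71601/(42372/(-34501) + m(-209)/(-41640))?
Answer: 1234362552547680/21172406459 ≈ 58301.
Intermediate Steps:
m(N) = -1/12 (m(N) = 1/(N + (-12 - N)) = 1/(-12) = -1/12)
-71601/(42372/(-34501) + m(-209)/(-41640)) = -71601/(42372/(-34501) - 1/12/(-41640)) = -71601/(42372*(-1/34501) - 1/12*(-1/41640)) = -71601/(-42372/34501 + 1/499680) = -71601/(-21172406459/17239459680) = -71601*(-17239459680/21172406459) = 1234362552547680/21172406459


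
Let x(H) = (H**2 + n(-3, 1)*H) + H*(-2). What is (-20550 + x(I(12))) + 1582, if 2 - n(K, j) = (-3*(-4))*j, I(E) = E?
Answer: -18968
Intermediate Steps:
n(K, j) = 2 - 12*j (n(K, j) = 2 - (-3*(-4))*j = 2 - 12*j)
x(H) = H**2 - 12*H (x(H) = (H**2 + (2 - 12*1)*H) + H*(-2) = (H**2 + (2 - 12)*H) - 2*H = (H**2 - 10*H) - 2*H = H**2 - 12*H)
(-20550 + x(I(12))) + 1582 = (-20550 + 12*(-12 + 12)) + 1582 = (-20550 + 12*0) + 1582 = (-20550 + 0) + 1582 = -20550 + 1582 = -18968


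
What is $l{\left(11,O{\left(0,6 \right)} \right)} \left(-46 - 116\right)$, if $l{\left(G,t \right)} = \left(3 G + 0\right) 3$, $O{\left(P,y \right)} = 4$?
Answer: $-16038$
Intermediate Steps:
$l{\left(G,t \right)} = 9 G$ ($l{\left(G,t \right)} = 3 G 3 = 9 G$)
$l{\left(11,O{\left(0,6 \right)} \right)} \left(-46 - 116\right) = 9 \cdot 11 \left(-46 - 116\right) = 99 \left(-162\right) = -16038$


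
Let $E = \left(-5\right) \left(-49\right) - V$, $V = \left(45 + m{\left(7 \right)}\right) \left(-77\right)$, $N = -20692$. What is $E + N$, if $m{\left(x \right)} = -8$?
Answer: $-17598$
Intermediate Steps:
$V = -2849$ ($V = \left(45 - 8\right) \left(-77\right) = 37 \left(-77\right) = -2849$)
$E = 3094$ ($E = \left(-5\right) \left(-49\right) - -2849 = 245 + 2849 = 3094$)
$E + N = 3094 - 20692 = -17598$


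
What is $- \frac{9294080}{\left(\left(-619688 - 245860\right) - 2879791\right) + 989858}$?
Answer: $\frac{67840}{20113} \approx 3.3729$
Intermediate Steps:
$- \frac{9294080}{\left(\left(-619688 - 245860\right) - 2879791\right) + 989858} = - \frac{9294080}{\left(-865548 - 2879791\right) + 989858} = - \frac{9294080}{-3745339 + 989858} = - \frac{9294080}{-2755481} = \left(-9294080\right) \left(- \frac{1}{2755481}\right) = \frac{67840}{20113}$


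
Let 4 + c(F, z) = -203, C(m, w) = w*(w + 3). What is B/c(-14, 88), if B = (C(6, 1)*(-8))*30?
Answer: 320/69 ≈ 4.6377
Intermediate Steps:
C(m, w) = w*(3 + w)
c(F, z) = -207 (c(F, z) = -4 - 203 = -207)
B = -960 (B = ((1*(3 + 1))*(-8))*30 = ((1*4)*(-8))*30 = (4*(-8))*30 = -32*30 = -960)
B/c(-14, 88) = -960/(-207) = -960*(-1/207) = 320/69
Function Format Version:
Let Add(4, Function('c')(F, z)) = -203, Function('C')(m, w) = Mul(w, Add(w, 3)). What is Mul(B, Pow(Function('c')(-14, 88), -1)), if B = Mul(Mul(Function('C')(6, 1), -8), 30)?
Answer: Rational(320, 69) ≈ 4.6377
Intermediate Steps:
Function('C')(m, w) = Mul(w, Add(3, w))
Function('c')(F, z) = -207 (Function('c')(F, z) = Add(-4, -203) = -207)
B = -960 (B = Mul(Mul(Mul(1, Add(3, 1)), -8), 30) = Mul(Mul(Mul(1, 4), -8), 30) = Mul(Mul(4, -8), 30) = Mul(-32, 30) = -960)
Mul(B, Pow(Function('c')(-14, 88), -1)) = Mul(-960, Pow(-207, -1)) = Mul(-960, Rational(-1, 207)) = Rational(320, 69)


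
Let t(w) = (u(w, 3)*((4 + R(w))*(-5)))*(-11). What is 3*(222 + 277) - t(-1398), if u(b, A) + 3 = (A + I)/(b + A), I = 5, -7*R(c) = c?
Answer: 316567/9 ≈ 35174.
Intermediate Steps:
R(c) = -c/7
u(b, A) = -3 + (5 + A)/(A + b) (u(b, A) = -3 + (A + 5)/(b + A) = -3 + (5 + A)/(A + b))
t(w) = -11*(-1 - 3*w)*(-20 + 5*w/7)/(3 + w) (t(w) = (((5 - 3*w - 2*3)/(3 + w))*((4 - w/7)*(-5)))*(-11) = (((5 - 3*w - 6)/(3 + w))*(-20 + 5*w/7))*(-11) = (((-1 - 3*w)/(3 + w))*(-20 + 5*w/7))*(-11) = ((-1 - 3*w)*(-20 + 5*w/7)/(3 + w))*(-11) = -11*(-1 - 3*w)*(-20 + 5*w/7)/(3 + w))
3*(222 + 277) - t(-1398) = 3*(222 + 277) - 55*(1 + 3*(-1398))*(-28 - 1398)/(7*(3 - 1398)) = 3*499 - 55*(1 - 4194)*(-1426)/(7*(-1395)) = 1497 - 55*(-1)*(-4193)*(-1426)/(7*1395) = 1497 - 1*(-303094/9) = 1497 + 303094/9 = 316567/9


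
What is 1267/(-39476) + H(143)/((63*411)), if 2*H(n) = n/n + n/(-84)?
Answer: -1378452373/42930386856 ≈ -0.032109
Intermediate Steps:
H(n) = ½ - n/168 (H(n) = (n/n + n/(-84))/2 = (1 + n*(-1/84))/2 = (1 - n/84)/2 = ½ - n/168)
1267/(-39476) + H(143)/((63*411)) = 1267/(-39476) + (½ - 1/168*143)/((63*411)) = 1267*(-1/39476) + (½ - 143/168)/25893 = -1267/39476 - 59/168*1/25893 = -1267/39476 - 59/4350024 = -1378452373/42930386856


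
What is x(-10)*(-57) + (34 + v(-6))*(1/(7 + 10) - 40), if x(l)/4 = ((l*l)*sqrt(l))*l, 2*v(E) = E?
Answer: -21049/17 + 228000*I*sqrt(10) ≈ -1238.2 + 7.21e+5*I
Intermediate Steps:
v(E) = E/2
x(l) = 4*l**(7/2) (x(l) = 4*(((l*l)*sqrt(l))*l) = 4*((l**2*sqrt(l))*l) = 4*(l**(5/2)*l) = 4*l**(7/2))
x(-10)*(-57) + (34 + v(-6))*(1/(7 + 10) - 40) = (4*(-10)**(7/2))*(-57) + (34 + (1/2)*(-6))*(1/(7 + 10) - 40) = (4*(-1000*I*sqrt(10)))*(-57) + (34 - 3)*(1/17 - 40) = -4000*I*sqrt(10)*(-57) + 31*(1/17 - 40) = 228000*I*sqrt(10) + 31*(-679/17) = 228000*I*sqrt(10) - 21049/17 = -21049/17 + 228000*I*sqrt(10)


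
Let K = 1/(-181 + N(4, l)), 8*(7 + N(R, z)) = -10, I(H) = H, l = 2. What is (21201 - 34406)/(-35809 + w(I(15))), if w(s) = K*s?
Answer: 9996185/27107473 ≈ 0.36876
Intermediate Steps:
N(R, z) = -33/4 (N(R, z) = -7 + (⅛)*(-10) = -7 - 5/4 = -33/4)
K = -4/757 (K = 1/(-181 - 33/4) = 1/(-757/4) = -4/757 ≈ -0.0052840)
w(s) = -4*s/757
(21201 - 34406)/(-35809 + w(I(15))) = (21201 - 34406)/(-35809 - 4/757*15) = -13205/(-35809 - 60/757) = -13205/(-27107473/757) = -13205*(-757/27107473) = 9996185/27107473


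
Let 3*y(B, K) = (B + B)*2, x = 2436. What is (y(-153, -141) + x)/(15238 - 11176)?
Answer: 372/677 ≈ 0.54948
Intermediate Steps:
y(B, K) = 4*B/3 (y(B, K) = ((B + B)*2)/3 = ((2*B)*2)/3 = (4*B)/3 = 4*B/3)
(y(-153, -141) + x)/(15238 - 11176) = ((4/3)*(-153) + 2436)/(15238 - 11176) = (-204 + 2436)/4062 = 2232*(1/4062) = 372/677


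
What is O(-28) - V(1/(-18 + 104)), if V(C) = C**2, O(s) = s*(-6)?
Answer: 1242527/7396 ≈ 168.00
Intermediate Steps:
O(s) = -6*s
O(-28) - V(1/(-18 + 104)) = -6*(-28) - (1/(-18 + 104))**2 = 168 - (1/86)**2 = 168 - 1*1/7396 = 168 - 1/7396 = 1242527/7396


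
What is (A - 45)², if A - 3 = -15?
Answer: 3249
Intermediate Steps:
A = -12 (A = 3 - 15 = -12)
(A - 45)² = (-12 - 45)² = (-57)² = 3249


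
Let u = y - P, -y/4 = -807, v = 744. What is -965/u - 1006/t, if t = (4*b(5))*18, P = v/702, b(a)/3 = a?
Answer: -62719339/50969520 ≈ -1.2305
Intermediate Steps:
b(a) = 3*a
P = 124/117 (P = 744/702 = 744*(1/702) = 124/117 ≈ 1.0598)
y = 3228 (y = -4*(-807) = 3228)
t = 1080 (t = (4*(3*5))*18 = (4*15)*18 = 60*18 = 1080)
u = 377552/117 (u = 3228 - 1*124/117 = 3228 - 124/117 = 377552/117 ≈ 3226.9)
-965/u - 1006/t = -965/377552/117 - 1006/1080 = -965*117/377552 - 1006*1/1080 = -112905/377552 - 503/540 = -62719339/50969520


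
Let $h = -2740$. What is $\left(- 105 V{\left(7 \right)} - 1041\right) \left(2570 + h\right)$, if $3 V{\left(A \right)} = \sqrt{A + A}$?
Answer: $176970 + 5950 \sqrt{14} \approx 1.9923 \cdot 10^{5}$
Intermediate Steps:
$V{\left(A \right)} = \frac{\sqrt{2} \sqrt{A}}{3}$ ($V{\left(A \right)} = \frac{\sqrt{A + A}}{3} = \frac{\sqrt{2 A}}{3} = \frac{\sqrt{2} \sqrt{A}}{3}$)
$\left(- 105 V{\left(7 \right)} - 1041\right) \left(2570 + h\right) = \left(- 105 \frac{\sqrt{2} \sqrt{7}}{3} - 1041\right) \left(2570 - 2740\right) = \left(- 105 \frac{\sqrt{14}}{3} - 1041\right) \left(-170\right) = \left(- 35 \sqrt{14} - 1041\right) \left(-170\right) = \left(-1041 - 35 \sqrt{14}\right) \left(-170\right) = 176970 + 5950 \sqrt{14}$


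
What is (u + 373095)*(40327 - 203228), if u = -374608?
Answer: 246469213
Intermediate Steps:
(u + 373095)*(40327 - 203228) = (-374608 + 373095)*(40327 - 203228) = -1513*(-162901) = 246469213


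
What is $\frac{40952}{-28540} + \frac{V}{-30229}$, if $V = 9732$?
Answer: $- \frac{378922322}{215683915} \approx -1.7568$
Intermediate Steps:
$\frac{40952}{-28540} + \frac{V}{-30229} = \frac{40952}{-28540} + \frac{9732}{-30229} = 40952 \left(- \frac{1}{28540}\right) + 9732 \left(- \frac{1}{30229}\right) = - \frac{10238}{7135} - \frac{9732}{30229} = - \frac{378922322}{215683915}$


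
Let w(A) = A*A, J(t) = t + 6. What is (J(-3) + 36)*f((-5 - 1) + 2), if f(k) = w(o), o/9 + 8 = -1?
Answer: 255879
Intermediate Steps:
o = -81 (o = -72 + 9*(-1) = -72 - 9 = -81)
J(t) = 6 + t
w(A) = A²
f(k) = 6561 (f(k) = (-81)² = 6561)
(J(-3) + 36)*f((-5 - 1) + 2) = ((6 - 3) + 36)*6561 = (3 + 36)*6561 = 39*6561 = 255879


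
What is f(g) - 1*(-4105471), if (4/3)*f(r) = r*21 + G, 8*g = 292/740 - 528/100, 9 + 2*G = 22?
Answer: 121521801203/29600 ≈ 4.1055e+6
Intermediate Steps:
G = 13/2 (G = -9/2 + (½)*22 = -9/2 + 11 = 13/2 ≈ 6.5000)
g = -4519/7400 (g = (292/740 - 528/100)/8 = (292*(1/740) - 528*1/100)/8 = (73/185 - 132/25)/8 = (⅛)*(-4519/925) = -4519/7400 ≈ -0.61068)
f(r) = 39/8 + 63*r/4 (f(r) = 3*(r*21 + 13/2)/4 = 3*(21*r + 13/2)/4 = 3*(13/2 + 21*r)/4 = 39/8 + 63*r/4)
f(g) - 1*(-4105471) = (39/8 + (63/4)*(-4519/7400)) - 1*(-4105471) = (39/8 - 284697/29600) + 4105471 = -140397/29600 + 4105471 = 121521801203/29600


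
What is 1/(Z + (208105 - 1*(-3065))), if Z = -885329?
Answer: -1/674159 ≈ -1.4833e-6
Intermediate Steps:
1/(Z + (208105 - 1*(-3065))) = 1/(-885329 + (208105 - 1*(-3065))) = 1/(-885329 + (208105 + 3065)) = 1/(-885329 + 211170) = 1/(-674159) = -1/674159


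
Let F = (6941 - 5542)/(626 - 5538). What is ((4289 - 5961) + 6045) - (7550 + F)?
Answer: -15604025/4912 ≈ -3176.7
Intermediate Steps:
F = -1399/4912 (F = 1399/(-4912) = 1399*(-1/4912) = -1399/4912 ≈ -0.28481)
((4289 - 5961) + 6045) - (7550 + F) = ((4289 - 5961) + 6045) - (7550 - 1399/4912) = (-1672 + 6045) - 1*37084201/4912 = 4373 - 37084201/4912 = -15604025/4912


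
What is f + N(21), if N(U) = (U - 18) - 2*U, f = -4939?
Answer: -4978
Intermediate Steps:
N(U) = -18 - U (N(U) = (-18 + U) - 2*U = -18 - U)
f + N(21) = -4939 + (-18 - 1*21) = -4939 + (-18 - 21) = -4939 - 39 = -4978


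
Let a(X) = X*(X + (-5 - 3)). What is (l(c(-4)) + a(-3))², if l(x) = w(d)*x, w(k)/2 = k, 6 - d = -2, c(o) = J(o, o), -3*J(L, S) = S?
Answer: 26569/9 ≈ 2952.1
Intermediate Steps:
J(L, S) = -S/3
c(o) = -o/3
d = 8 (d = 6 - 1*(-2) = 6 + 2 = 8)
w(k) = 2*k
l(x) = 16*x (l(x) = (2*8)*x = 16*x)
a(X) = X*(-8 + X) (a(X) = X*(X - 8) = X*(-8 + X))
(l(c(-4)) + a(-3))² = (16*(-⅓*(-4)) - 3*(-8 - 3))² = (16*(4/3) - 3*(-11))² = (64/3 + 33)² = (163/3)² = 26569/9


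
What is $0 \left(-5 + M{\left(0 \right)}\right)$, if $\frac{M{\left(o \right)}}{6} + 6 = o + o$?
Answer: $0$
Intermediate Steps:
$M{\left(o \right)} = -36 + 12 o$ ($M{\left(o \right)} = -36 + 6 \left(o + o\right) = -36 + 6 \cdot 2 o = -36 + 12 o$)
$0 \left(-5 + M{\left(0 \right)}\right) = 0 \left(-5 + \left(-36 + 12 \cdot 0\right)\right) = 0 \left(-5 + \left(-36 + 0\right)\right) = 0 \left(-5 - 36\right) = 0 \left(-41\right) = 0$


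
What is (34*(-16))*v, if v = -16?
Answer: 8704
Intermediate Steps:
(34*(-16))*v = (34*(-16))*(-16) = -544*(-16) = 8704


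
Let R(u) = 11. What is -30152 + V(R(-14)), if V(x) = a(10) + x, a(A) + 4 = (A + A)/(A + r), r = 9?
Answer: -572735/19 ≈ -30144.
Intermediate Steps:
a(A) = -4 + 2*A/(9 + A) (a(A) = -4 + (A + A)/(A + 9) = -4 + (2*A)/(9 + A) = -4 + 2*A/(9 + A))
V(x) = -56/19 + x (V(x) = 2*(-18 - 1*10)/(9 + 10) + x = 2*(-18 - 10)/19 + x = 2*(1/19)*(-28) + x = -56/19 + x)
-30152 + V(R(-14)) = -30152 + (-56/19 + 11) = -30152 + 153/19 = -572735/19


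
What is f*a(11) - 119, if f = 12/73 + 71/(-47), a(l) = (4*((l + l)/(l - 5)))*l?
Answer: -3460463/10293 ≈ -336.20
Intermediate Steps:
a(l) = 8*l²/(-5 + l) (a(l) = (4*((2*l)/(-5 + l)))*l = (4*(2*l/(-5 + l)))*l = (8*l/(-5 + l))*l = 8*l²/(-5 + l))
f = -4619/3431 (f = 12*(1/73) + 71*(-1/47) = 12/73 - 71/47 = -4619/3431 ≈ -1.3463)
f*a(11) - 119 = -36952*11²/(3431*(-5 + 11)) - 119 = -36952*121/(3431*6) - 119 = -4619/3431*484/3 - 119 = -2235596/10293 - 119 = -3460463/10293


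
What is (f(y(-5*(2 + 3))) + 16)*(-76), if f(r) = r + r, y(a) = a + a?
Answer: 6384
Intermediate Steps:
y(a) = 2*a
f(r) = 2*r
(f(y(-5*(2 + 3))) + 16)*(-76) = (2*(2*(-5*(2 + 3))) + 16)*(-76) = (2*(2*(-5*5)) + 16)*(-76) = (2*(2*(-25)) + 16)*(-76) = (2*(-50) + 16)*(-76) = (-100 + 16)*(-76) = -84*(-76) = 6384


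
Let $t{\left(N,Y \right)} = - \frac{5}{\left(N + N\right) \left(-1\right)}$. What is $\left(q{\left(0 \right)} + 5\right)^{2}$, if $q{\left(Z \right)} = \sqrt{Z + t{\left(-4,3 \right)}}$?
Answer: $\frac{\left(20 + i \sqrt{10}\right)^{2}}{16} \approx 24.375 + 7.9057 i$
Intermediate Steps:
$t{\left(N,Y \right)} = \frac{5}{2 N}$ ($t{\left(N,Y \right)} = - \frac{5}{2 N \left(-1\right)} = - \frac{5}{\left(-2\right) N} = - 5 \left(- \frac{1}{2 N}\right) = \frac{5}{2 N}$)
$q{\left(Z \right)} = \sqrt{- \frac{5}{8} + Z}$ ($q{\left(Z \right)} = \sqrt{Z + \frac{5}{2 \left(-4\right)}} = \sqrt{Z + \frac{5}{2} \left(- \frac{1}{4}\right)} = \sqrt{Z - \frac{5}{8}} = \sqrt{- \frac{5}{8} + Z}$)
$\left(q{\left(0 \right)} + 5\right)^{2} = \left(\frac{\sqrt{-10 + 16 \cdot 0}}{4} + 5\right)^{2} = \left(\frac{\sqrt{-10 + 0}}{4} + 5\right)^{2} = \left(\frac{\sqrt{-10}}{4} + 5\right)^{2} = \left(\frac{i \sqrt{10}}{4} + 5\right)^{2} = \left(5 + \frac{i \sqrt{10}}{4}\right)^{2}$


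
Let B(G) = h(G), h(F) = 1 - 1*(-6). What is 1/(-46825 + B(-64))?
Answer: -1/46818 ≈ -2.1359e-5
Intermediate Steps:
h(F) = 7 (h(F) = 1 + 6 = 7)
B(G) = 7
1/(-46825 + B(-64)) = 1/(-46825 + 7) = 1/(-46818) = -1/46818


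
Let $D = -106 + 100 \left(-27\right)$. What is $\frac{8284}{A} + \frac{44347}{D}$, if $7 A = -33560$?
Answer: $- \frac{1691598}{96485} \approx -17.532$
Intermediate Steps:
$A = - \frac{33560}{7}$ ($A = \frac{1}{7} \left(-33560\right) = - \frac{33560}{7} \approx -4794.3$)
$D = -2806$ ($D = -106 - 2700 = -2806$)
$\frac{8284}{A} + \frac{44347}{D} = \frac{8284}{- \frac{33560}{7}} + \frac{44347}{-2806} = 8284 \left(- \frac{7}{33560}\right) + 44347 \left(- \frac{1}{2806}\right) = - \frac{14497}{8390} - \frac{727}{46} = - \frac{1691598}{96485}$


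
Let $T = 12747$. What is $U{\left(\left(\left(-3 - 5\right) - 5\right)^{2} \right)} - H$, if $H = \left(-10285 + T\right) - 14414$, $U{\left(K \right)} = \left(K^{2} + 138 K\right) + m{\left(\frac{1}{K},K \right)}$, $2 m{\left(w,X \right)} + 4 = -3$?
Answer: $\frac{127663}{2} \approx 63832.0$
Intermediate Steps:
$m{\left(w,X \right)} = - \frac{7}{2}$ ($m{\left(w,X \right)} = -2 + \frac{1}{2} \left(-3\right) = -2 - \frac{3}{2} = - \frac{7}{2}$)
$U{\left(K \right)} = - \frac{7}{2} + K^{2} + 138 K$ ($U{\left(K \right)} = \left(K^{2} + 138 K\right) - \frac{7}{2} = - \frac{7}{2} + K^{2} + 138 K$)
$H = -11952$ ($H = \left(-10285 + 12747\right) - 14414 = 2462 - 14414 = -11952$)
$U{\left(\left(\left(-3 - 5\right) - 5\right)^{2} \right)} - H = \left(- \frac{7}{2} + \left(\left(\left(-3 - 5\right) - 5\right)^{2}\right)^{2} + 138 \left(\left(-3 - 5\right) - 5\right)^{2}\right) - -11952 = \left(- \frac{7}{2} + \left(\left(-8 - 5\right)^{2}\right)^{2} + 138 \left(-8 - 5\right)^{2}\right) + 11952 = \left(- \frac{7}{2} + \left(\left(-13\right)^{2}\right)^{2} + 138 \left(-13\right)^{2}\right) + 11952 = \left(- \frac{7}{2} + 169^{2} + 138 \cdot 169\right) + 11952 = \left(- \frac{7}{2} + 28561 + 23322\right) + 11952 = \frac{103759}{2} + 11952 = \frac{127663}{2}$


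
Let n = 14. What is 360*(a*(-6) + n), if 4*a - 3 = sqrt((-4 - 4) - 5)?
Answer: 3420 - 540*I*sqrt(13) ≈ 3420.0 - 1947.0*I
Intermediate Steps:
a = 3/4 + I*sqrt(13)/4 (a = 3/4 + sqrt((-4 - 4) - 5)/4 = 3/4 + sqrt(-8 - 5)/4 = 3/4 + sqrt(-13)/4 = 3/4 + (I*sqrt(13))/4 = 3/4 + I*sqrt(13)/4 ≈ 0.75 + 0.90139*I)
360*(a*(-6) + n) = 360*((3/4 + I*sqrt(13)/4)*(-6) + 14) = 360*((-9/2 - 3*I*sqrt(13)/2) + 14) = 360*(19/2 - 3*I*sqrt(13)/2) = 3420 - 540*I*sqrt(13)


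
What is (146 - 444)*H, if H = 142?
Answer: -42316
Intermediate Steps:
(146 - 444)*H = (146 - 444)*142 = -298*142 = -42316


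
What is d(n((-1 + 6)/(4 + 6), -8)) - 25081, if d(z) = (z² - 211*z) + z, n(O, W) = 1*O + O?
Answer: -25290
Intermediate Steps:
n(O, W) = 2*O (n(O, W) = O + O = 2*O)
d(z) = z² - 210*z
d(n((-1 + 6)/(4 + 6), -8)) - 25081 = (2*((-1 + 6)/(4 + 6)))*(-210 + 2*((-1 + 6)/(4 + 6))) - 25081 = (2*(5/10))*(-210 + 2*(5/10)) - 25081 = (2*(5*(⅒)))*(-210 + 2*(5*(⅒))) - 25081 = (2*(½))*(-210 + 2*(½)) - 25081 = 1*(-210 + 1) - 25081 = 1*(-209) - 25081 = -209 - 25081 = -25290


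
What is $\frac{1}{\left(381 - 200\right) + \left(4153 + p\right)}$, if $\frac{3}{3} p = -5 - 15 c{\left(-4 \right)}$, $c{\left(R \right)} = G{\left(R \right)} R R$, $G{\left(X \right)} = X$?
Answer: $\frac{1}{5289} \approx 0.00018907$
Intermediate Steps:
$c{\left(R \right)} = R^{3}$ ($c{\left(R \right)} = R R R = R^{2} R = R^{3}$)
$p = 955$ ($p = -5 - 15 \left(-4\right)^{3} = -5 - -960 = -5 + 960 = 955$)
$\frac{1}{\left(381 - 200\right) + \left(4153 + p\right)} = \frac{1}{\left(381 - 200\right) + \left(4153 + 955\right)} = \frac{1}{\left(381 - 200\right) + 5108} = \frac{1}{181 + 5108} = \frac{1}{5289}$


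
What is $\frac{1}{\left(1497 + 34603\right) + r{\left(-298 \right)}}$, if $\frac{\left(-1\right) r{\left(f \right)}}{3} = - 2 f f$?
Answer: $\frac{1}{568924} \approx 1.7577 \cdot 10^{-6}$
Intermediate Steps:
$r{\left(f \right)} = 6 f^{2}$ ($r{\left(f \right)} = - 3 - 2 f f = - 3 \left(- 2 f^{2}\right) = 6 f^{2}$)
$\frac{1}{\left(1497 + 34603\right) + r{\left(-298 \right)}} = \frac{1}{\left(1497 + 34603\right) + 6 \left(-298\right)^{2}} = \frac{1}{36100 + 6 \cdot 88804} = \frac{1}{36100 + 532824} = \frac{1}{568924}$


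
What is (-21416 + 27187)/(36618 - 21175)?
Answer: 5771/15443 ≈ 0.37370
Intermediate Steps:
(-21416 + 27187)/(36618 - 21175) = 5771/15443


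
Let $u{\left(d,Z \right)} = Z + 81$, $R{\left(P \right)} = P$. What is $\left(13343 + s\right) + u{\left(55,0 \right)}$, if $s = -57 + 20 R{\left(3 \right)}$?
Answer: $13427$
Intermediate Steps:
$u{\left(d,Z \right)} = 81 + Z$
$s = 3$ ($s = -57 + 20 \cdot 3 = -57 + 60 = 3$)
$\left(13343 + s\right) + u{\left(55,0 \right)} = \left(13343 + 3\right) + \left(81 + 0\right) = 13346 + 81 = 13427$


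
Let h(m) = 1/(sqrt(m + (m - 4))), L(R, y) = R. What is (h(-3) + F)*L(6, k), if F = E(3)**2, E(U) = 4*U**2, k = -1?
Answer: 7776 - 3*I*sqrt(10)/5 ≈ 7776.0 - 1.8974*I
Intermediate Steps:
F = 1296 (F = (4*3**2)**2 = (4*9)**2 = 36**2 = 1296)
h(m) = 1/sqrt(-4 + 2*m) (h(m) = 1/(sqrt(m + (-4 + m))) = 1/(sqrt(-4 + 2*m)) = 1/sqrt(-4 + 2*m))
(h(-3) + F)*L(6, k) = (sqrt(2)/(2*sqrt(-2 - 3)) + 1296)*6 = (sqrt(2)/(2*sqrt(-5)) + 1296)*6 = (sqrt(2)*(-I*sqrt(5)/5)/2 + 1296)*6 = (-I*sqrt(10)/10 + 1296)*6 = (1296 - I*sqrt(10)/10)*6 = 7776 - 3*I*sqrt(10)/5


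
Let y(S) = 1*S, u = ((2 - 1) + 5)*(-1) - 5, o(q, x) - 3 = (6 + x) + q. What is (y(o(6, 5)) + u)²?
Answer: 81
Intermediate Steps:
o(q, x) = 9 + q + x (o(q, x) = 3 + ((6 + x) + q) = 3 + (6 + q + x) = 9 + q + x)
u = -11 (u = (1 + 5)*(-1) - 5 = 6*(-1) - 5 = -6 - 5 = -11)
y(S) = S
(y(o(6, 5)) + u)² = ((9 + 6 + 5) - 11)² = (20 - 11)² = 9² = 81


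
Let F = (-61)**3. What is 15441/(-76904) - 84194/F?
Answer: 2970041755/17455746824 ≈ 0.17015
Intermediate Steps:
F = -226981
15441/(-76904) - 84194/F = 15441/(-76904) - 84194/(-226981) = 15441*(-1/76904) - 84194*(-1/226981) = -15441/76904 + 84194/226981 = 2970041755/17455746824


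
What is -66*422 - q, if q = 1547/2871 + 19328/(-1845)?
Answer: -1820731707/65395 ≈ -27842.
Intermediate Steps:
q = -649833/65395 (q = 1547*(1/2871) + 19328*(-1/1845) = 1547/2871 - 19328/1845 = -649833/65395 ≈ -9.9370)
-66*422 - q = -66*422 - 1*(-649833/65395) = -27852 + 649833/65395 = -1820731707/65395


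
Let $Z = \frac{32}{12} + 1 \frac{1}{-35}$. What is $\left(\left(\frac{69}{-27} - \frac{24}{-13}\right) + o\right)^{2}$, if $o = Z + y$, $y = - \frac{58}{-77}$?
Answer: $\frac{14594572864}{2029052025} \approx 7.1928$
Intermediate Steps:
$Z = \frac{277}{105}$ ($Z = 32 \cdot \frac{1}{12} + 1 \left(- \frac{1}{35}\right) = \frac{8}{3} - \frac{1}{35} = \frac{277}{105} \approx 2.6381$)
$y = \frac{58}{77}$ ($y = \left(-58\right) \left(- \frac{1}{77}\right) = \frac{58}{77} \approx 0.75325$)
$o = \frac{3917}{1155}$ ($o = \frac{277}{105} + \frac{58}{77} = \frac{3917}{1155} \approx 3.3913$)
$\left(\left(\frac{69}{-27} - \frac{24}{-13}\right) + o\right)^{2} = \left(\left(\frac{69}{-27} - \frac{24}{-13}\right) + \frac{3917}{1155}\right)^{2} = \left(\left(69 \left(- \frac{1}{27}\right) - - \frac{24}{13}\right) + \frac{3917}{1155}\right)^{2} = \left(\left(- \frac{23}{9} + \frac{24}{13}\right) + \frac{3917}{1155}\right)^{2} = \left(- \frac{83}{117} + \frac{3917}{1155}\right)^{2} = \left(\frac{120808}{45045}\right)^{2} = \frac{14594572864}{2029052025}$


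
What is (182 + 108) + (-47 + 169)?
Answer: 412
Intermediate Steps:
(182 + 108) + (-47 + 169) = 290 + 122 = 412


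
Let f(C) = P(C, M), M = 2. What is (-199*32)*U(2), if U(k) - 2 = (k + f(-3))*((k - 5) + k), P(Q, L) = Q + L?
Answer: -6368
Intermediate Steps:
P(Q, L) = L + Q
f(C) = 2 + C
U(k) = 2 + (-1 + k)*(-5 + 2*k) (U(k) = 2 + (k + (2 - 3))*((k - 5) + k) = 2 + (k - 1)*((-5 + k) + k) = 2 + (-1 + k)*(-5 + 2*k))
(-199*32)*U(2) = (-199*32)*(7 - 7*2 + 2*2**2) = -6368*(7 - 14 + 2*4) = -6368*(7 - 14 + 8) = -6368*1 = -6368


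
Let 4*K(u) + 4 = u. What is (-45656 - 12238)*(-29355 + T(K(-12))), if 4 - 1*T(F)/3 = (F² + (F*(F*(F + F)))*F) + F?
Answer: 1789793010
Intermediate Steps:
K(u) = -1 + u/4
T(F) = 12 - 6*F⁴ - 3*F - 3*F² (T(F) = 12 - 3*((F² + (F*(F*(F + F)))*F) + F) = 12 - 3*((F² + (F*(F*(2*F)))*F) + F) = 12 - 3*((F² + (F*(2*F²))*F) + F) = 12 - 3*((F² + (2*F³)*F) + F) = 12 - 3*((F² + 2*F⁴) + F) = 12 - 3*(F + F² + 2*F⁴) = 12 + (-6*F⁴ - 3*F - 3*F²) = 12 - 6*F⁴ - 3*F - 3*F²)
(-45656 - 12238)*(-29355 + T(K(-12))) = (-45656 - 12238)*(-29355 + (12 - 6*(-1 + (¼)*(-12))⁴ - 3*(-1 + (¼)*(-12)) - 3*(-1 + (¼)*(-12))²)) = -57894*(-29355 + (12 - 6*(-1 - 3)⁴ - 3*(-1 - 3) - 3*(-1 - 3)²)) = -57894*(-29355 + (12 - 6*(-4)⁴ - 3*(-4) - 3*(-4)²)) = -57894*(-29355 + (12 - 6*256 + 12 - 3*16)) = -57894*(-29355 + (12 - 1536 + 12 - 48)) = -57894*(-29355 - 1560) = -57894*(-30915) = 1789793010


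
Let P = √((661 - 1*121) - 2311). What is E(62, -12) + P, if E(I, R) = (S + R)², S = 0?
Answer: 144 + I*√1771 ≈ 144.0 + 42.083*I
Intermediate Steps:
E(I, R) = R² (E(I, R) = (0 + R)² = R²)
P = I*√1771 (P = √((661 - 121) - 2311) = √(540 - 2311) = √(-1771) = I*√1771 ≈ 42.083*I)
E(62, -12) + P = (-12)² + I*√1771 = 144 + I*√1771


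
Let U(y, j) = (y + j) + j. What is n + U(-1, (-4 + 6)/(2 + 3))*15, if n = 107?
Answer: 104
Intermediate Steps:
U(y, j) = y + 2*j (U(y, j) = (j + y) + j = y + 2*j)
n + U(-1, (-4 + 6)/(2 + 3))*15 = 107 + (-1 + 2*((-4 + 6)/(2 + 3)))*15 = 107 + (-1 + 2*(2/5))*15 = 107 + (-1 + 2*(2*(⅕)))*15 = 107 + (-1 + 2*(⅖))*15 = 107 + (-1 + ⅘)*15 = 107 - ⅕*15 = 107 - 3 = 104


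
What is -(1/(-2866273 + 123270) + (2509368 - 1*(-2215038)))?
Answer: -12959059831217/2743003 ≈ -4.7244e+6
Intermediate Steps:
-(1/(-2866273 + 123270) + (2509368 - 1*(-2215038))) = -(1/(-2743003) + (2509368 + 2215038)) = -(-1/2743003 + 4724406) = -1*12959059831217/2743003 = -12959059831217/2743003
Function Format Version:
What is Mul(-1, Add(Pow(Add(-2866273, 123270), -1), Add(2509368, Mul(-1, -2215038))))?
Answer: Rational(-12959059831217, 2743003) ≈ -4.7244e+6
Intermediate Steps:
Mul(-1, Add(Pow(Add(-2866273, 123270), -1), Add(2509368, Mul(-1, -2215038)))) = Mul(-1, Add(Pow(-2743003, -1), Add(2509368, 2215038))) = Mul(-1, Add(Rational(-1, 2743003), 4724406)) = Mul(-1, Rational(12959059831217, 2743003)) = Rational(-12959059831217, 2743003)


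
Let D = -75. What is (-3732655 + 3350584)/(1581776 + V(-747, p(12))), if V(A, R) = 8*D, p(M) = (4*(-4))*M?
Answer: -382071/1581176 ≈ -0.24164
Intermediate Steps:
p(M) = -16*M
V(A, R) = -600 (V(A, R) = 8*(-75) = -600)
(-3732655 + 3350584)/(1581776 + V(-747, p(12))) = (-3732655 + 3350584)/(1581776 - 600) = -382071/1581176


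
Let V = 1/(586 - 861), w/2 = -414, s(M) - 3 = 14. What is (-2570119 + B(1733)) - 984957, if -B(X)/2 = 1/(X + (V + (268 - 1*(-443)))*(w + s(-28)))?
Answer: -562034012992014/158093389 ≈ -3.5551e+6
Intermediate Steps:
s(M) = 17 (s(M) = 3 + 14 = 17)
w = -828 (w = 2*(-414) = -828)
V = -1/275 (V = 1/(-275) = -1/275 ≈ -0.0036364)
B(X) = -2/(-158569964/275 + X) (B(X) = -2/(X + (-1/275 + (268 - 1*(-443)))*(-828 + 17)) = -2/(X + (-1/275 + (268 + 443))*(-811)) = -2/(X + (-1/275 + 711)*(-811)) = -2/(X + (195524/275)*(-811)) = -2/(X - 158569964/275) = -2/(-158569964/275 + X))
(-2570119 + B(1733)) - 984957 = (-2570119 - 550/(-158569964 + 275*1733)) - 984957 = (-2570119 - 550/(-158569964 + 476575)) - 984957 = (-2570119 - 550/(-158093389)) - 984957 = (-2570119 - 550*(-1/158093389)) - 984957 = (-2570119 + 550/158093389) - 984957 = -406318822842741/158093389 - 984957 = -562034012992014/158093389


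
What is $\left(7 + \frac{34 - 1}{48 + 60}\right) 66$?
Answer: $\frac{2893}{6} \approx 482.17$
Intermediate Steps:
$\left(7 + \frac{34 - 1}{48 + 60}\right) 66 = \left(7 + \frac{33}{108}\right) 66 = \left(7 + 33 \cdot \frac{1}{108}\right) 66 = \left(7 + \frac{11}{36}\right) 66 = \frac{263}{36} \cdot 66 = \frac{2893}{6}$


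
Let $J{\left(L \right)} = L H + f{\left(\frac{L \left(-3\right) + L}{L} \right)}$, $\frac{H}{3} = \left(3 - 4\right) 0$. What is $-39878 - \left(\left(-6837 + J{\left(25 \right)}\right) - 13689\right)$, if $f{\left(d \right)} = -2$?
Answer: $-19350$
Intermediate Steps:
$H = 0$ ($H = 3 \left(3 - 4\right) 0 = 3 \left(\left(-1\right) 0\right) = 3 \cdot 0 = 0$)
$J{\left(L \right)} = -2$ ($J{\left(L \right)} = L 0 - 2 = 0 - 2 = -2$)
$-39878 - \left(\left(-6837 + J{\left(25 \right)}\right) - 13689\right) = -39878 - \left(\left(-6837 - 2\right) - 13689\right) = -39878 - \left(-6839 - 13689\right) = -39878 - -20528 = -39878 + 20528 = -19350$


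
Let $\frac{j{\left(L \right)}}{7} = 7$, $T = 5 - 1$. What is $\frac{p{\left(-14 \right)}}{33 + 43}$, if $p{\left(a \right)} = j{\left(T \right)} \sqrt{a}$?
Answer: $\frac{49 i \sqrt{14}}{76} \approx 2.4124 i$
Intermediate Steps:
$T = 4$ ($T = 5 - 1 = 4$)
$j{\left(L \right)} = 49$ ($j{\left(L \right)} = 7 \cdot 7 = 49$)
$p{\left(a \right)} = 49 \sqrt{a}$
$\frac{p{\left(-14 \right)}}{33 + 43} = \frac{49 \sqrt{-14}}{33 + 43} = \frac{49 i \sqrt{14}}{76}$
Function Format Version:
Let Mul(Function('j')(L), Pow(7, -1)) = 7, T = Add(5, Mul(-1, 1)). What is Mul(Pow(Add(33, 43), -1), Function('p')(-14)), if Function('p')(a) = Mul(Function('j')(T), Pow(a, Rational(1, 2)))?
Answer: Mul(Rational(49, 76), I, Pow(14, Rational(1, 2))) ≈ Mul(2.4124, I)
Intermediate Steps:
T = 4 (T = Add(5, -1) = 4)
Function('j')(L) = 49 (Function('j')(L) = Mul(7, 7) = 49)
Function('p')(a) = Mul(49, Pow(a, Rational(1, 2)))
Mul(Pow(Add(33, 43), -1), Function('p')(-14)) = Mul(Pow(Add(33, 43), -1), Mul(49, Pow(-14, Rational(1, 2)))) = Mul(Pow(76, -1), Mul(49, Mul(I, Pow(14, Rational(1, 2))))) = Mul(Rational(1, 76), Mul(49, I, Pow(14, Rational(1, 2)))) = Mul(Rational(49, 76), I, Pow(14, Rational(1, 2)))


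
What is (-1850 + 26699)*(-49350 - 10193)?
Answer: -1479584007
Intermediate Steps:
(-1850 + 26699)*(-49350 - 10193) = 24849*(-59543) = -1479584007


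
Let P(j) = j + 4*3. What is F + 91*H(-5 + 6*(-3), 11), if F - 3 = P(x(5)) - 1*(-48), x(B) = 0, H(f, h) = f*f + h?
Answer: 49203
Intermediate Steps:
H(f, h) = h + f² (H(f, h) = f² + h = h + f²)
P(j) = 12 + j (P(j) = j + 12 = 12 + j)
F = 63 (F = 3 + ((12 + 0) - 1*(-48)) = 3 + (12 + 48) = 3 + 60 = 63)
F + 91*H(-5 + 6*(-3), 11) = 63 + 91*(11 + (-5 + 6*(-3))²) = 63 + 91*(11 + (-5 - 18)²) = 63 + 91*(11 + (-23)²) = 63 + 91*(11 + 529) = 63 + 91*540 = 63 + 49140 = 49203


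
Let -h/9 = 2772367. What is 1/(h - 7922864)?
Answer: -1/32874167 ≈ -3.0419e-8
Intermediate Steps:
h = -24951303 (h = -9*2772367 = -24951303)
1/(h - 7922864) = 1/(-24951303 - 7922864) = 1/(-32874167) = -1/32874167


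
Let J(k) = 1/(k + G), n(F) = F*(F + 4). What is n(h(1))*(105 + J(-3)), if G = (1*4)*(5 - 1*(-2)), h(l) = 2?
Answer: 31512/25 ≈ 1260.5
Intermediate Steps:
G = 28 (G = 4*(5 + 2) = 4*7 = 28)
n(F) = F*(4 + F)
J(k) = 1/(28 + k) (J(k) = 1/(k + 28) = 1/(28 + k))
n(h(1))*(105 + J(-3)) = (2*(4 + 2))*(105 + 1/(28 - 3)) = (2*6)*(105 + 1/25) = 12*(105 + 1/25) = 12*(2626/25) = 31512/25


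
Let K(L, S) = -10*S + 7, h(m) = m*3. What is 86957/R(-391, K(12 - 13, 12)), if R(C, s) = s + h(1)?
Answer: -86957/110 ≈ -790.52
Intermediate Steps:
h(m) = 3*m
K(L, S) = 7 - 10*S
R(C, s) = 3 + s (R(C, s) = s + 3*1 = s + 3 = 3 + s)
86957/R(-391, K(12 - 13, 12)) = 86957/(3 + (7 - 10*12)) = 86957/(3 + (7 - 120)) = 86957/(3 - 113) = 86957/(-110) = 86957*(-1/110) = -86957/110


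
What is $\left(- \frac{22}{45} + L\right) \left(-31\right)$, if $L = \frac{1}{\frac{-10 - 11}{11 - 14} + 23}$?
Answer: $\frac{1271}{90} \approx 14.122$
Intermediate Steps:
$L = \frac{1}{30}$ ($L = \frac{1}{- \frac{21}{-3} + 23} = \frac{1}{\left(-21\right) \left(- \frac{1}{3}\right) + 23} = \frac{1}{7 + 23} = \frac{1}{30} \approx 0.033333$)
$\left(- \frac{22}{45} + L\right) \left(-31\right) = \left(- \frac{22}{45} + \frac{1}{30}\right) \left(-31\right) = \left(- \frac{41}{90}\right) \left(-31\right) = \frac{1271}{90}$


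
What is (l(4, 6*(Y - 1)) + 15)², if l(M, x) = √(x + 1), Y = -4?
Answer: (15 + I*√29)² ≈ 196.0 + 161.55*I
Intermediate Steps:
l(M, x) = √(1 + x)
(l(4, 6*(Y - 1)) + 15)² = (√(1 + 6*(-4 - 1)) + 15)² = (√(1 + 6*(-5)) + 15)² = (√(1 - 30) + 15)² = (√(-29) + 15)² = (I*√29 + 15)² = (15 + I*√29)²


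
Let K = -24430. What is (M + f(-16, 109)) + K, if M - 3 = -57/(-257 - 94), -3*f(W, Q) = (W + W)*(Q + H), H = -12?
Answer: -2736884/117 ≈ -23392.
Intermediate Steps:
f(W, Q) = -2*W*(-12 + Q)/3 (f(W, Q) = -(W + W)*(Q - 12)/3 = -2*W*(-12 + Q)/3)
M = 370/117 (M = 3 - 57/(-257 - 94) = 3 - 57/(-351) = 3 - 57*(-1/351) = 3 + 19/117 = 370/117 ≈ 3.1624)
(M + f(-16, 109)) + K = (370/117 + (2/3)*(-16)*(12 - 1*109)) - 24430 = (370/117 + (2/3)*(-16)*(12 - 109)) - 24430 = (370/117 + (2/3)*(-16)*(-97)) - 24430 = (370/117 + 3104/3) - 24430 = 121426/117 - 24430 = -2736884/117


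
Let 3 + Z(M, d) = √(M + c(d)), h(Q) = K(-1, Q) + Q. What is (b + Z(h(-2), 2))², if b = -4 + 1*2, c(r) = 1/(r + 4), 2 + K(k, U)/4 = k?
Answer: (30 - I*√498)²/36 ≈ 11.167 - 37.193*I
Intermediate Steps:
K(k, U) = -8 + 4*k
c(r) = 1/(4 + r)
h(Q) = -12 + Q (h(Q) = (-8 + 4*(-1)) + Q = (-8 - 4) + Q = -12 + Q)
b = -2 (b = -4 + 2 = -2)
Z(M, d) = -3 + √(M + 1/(4 + d))
(b + Z(h(-2), 2))² = (-2 + (-3 + √((1 + (-12 - 2)*(4 + 2))/(4 + 2))))² = (-2 + (-3 + √((1 - 14*6)/6)))² = (-2 + (-3 + √((1 - 84)/6)))² = (-2 + (-3 + √((⅙)*(-83))))² = (-2 + (-3 + √(-83/6)))² = (-2 + (-3 + I*√498/6))² = (-5 + I*√498/6)²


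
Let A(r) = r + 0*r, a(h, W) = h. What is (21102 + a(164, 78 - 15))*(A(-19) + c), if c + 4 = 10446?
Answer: 221655518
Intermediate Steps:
c = 10442 (c = -4 + 10446 = 10442)
A(r) = r (A(r) = r + 0 = r)
(21102 + a(164, 78 - 15))*(A(-19) + c) = (21102 + 164)*(-19 + 10442) = 21266*10423 = 221655518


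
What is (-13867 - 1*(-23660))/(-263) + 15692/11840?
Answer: -27955531/778480 ≈ -35.910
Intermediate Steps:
(-13867 - 1*(-23660))/(-263) + 15692/11840 = (-13867 + 23660)*(-1/263) + 15692*(1/11840) = 9793*(-1/263) + 3923/2960 = -9793/263 + 3923/2960 = -27955531/778480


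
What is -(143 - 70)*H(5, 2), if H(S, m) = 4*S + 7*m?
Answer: -2482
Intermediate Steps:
-(143 - 70)*H(5, 2) = -(143 - 70)*(4*5 + 7*2) = -73*(20 + 14) = -73*34 = -1*2482 = -2482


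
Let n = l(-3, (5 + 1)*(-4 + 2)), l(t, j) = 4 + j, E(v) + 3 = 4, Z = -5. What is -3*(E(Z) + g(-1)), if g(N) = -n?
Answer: -27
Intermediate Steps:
E(v) = 1 (E(v) = -3 + 4 = 1)
n = -8 (n = 4 + (5 + 1)*(-4 + 2) = 4 + 6*(-2) = 4 - 12 = -8)
g(N) = 8 (g(N) = -1*(-8) = 8)
-3*(E(Z) + g(-1)) = -3*(1 + 8) = -3*9 = -27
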